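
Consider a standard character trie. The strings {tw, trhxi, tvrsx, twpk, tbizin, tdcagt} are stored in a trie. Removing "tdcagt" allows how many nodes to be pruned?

After clearing the end-marker at "tdcagt", prune upward until reaching a node still needed by another word.
The suffix "dcagt" (5 nodes) is used only by "tdcagt"; the node for "t" still has the child "w", so pruning stops there.
Nodes removed: 5

5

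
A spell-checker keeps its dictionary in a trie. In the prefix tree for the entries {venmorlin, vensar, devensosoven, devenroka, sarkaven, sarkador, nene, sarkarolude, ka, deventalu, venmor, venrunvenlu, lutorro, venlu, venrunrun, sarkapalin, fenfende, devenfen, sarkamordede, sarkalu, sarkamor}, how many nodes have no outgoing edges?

19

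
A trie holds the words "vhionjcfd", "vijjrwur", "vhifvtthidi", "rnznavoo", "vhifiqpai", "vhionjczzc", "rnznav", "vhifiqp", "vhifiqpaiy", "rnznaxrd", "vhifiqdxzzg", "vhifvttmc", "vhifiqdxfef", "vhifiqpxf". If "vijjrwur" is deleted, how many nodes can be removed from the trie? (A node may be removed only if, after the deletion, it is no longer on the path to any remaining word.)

7

After clearing the end-marker at "vijjrwur", prune upward until reaching a node still needed by another word.
The suffix "ijjrwur" (7 nodes) is used only by "vijjrwur"; the node for "v" still has the child "h", so pruning stops there.
Nodes removed: 7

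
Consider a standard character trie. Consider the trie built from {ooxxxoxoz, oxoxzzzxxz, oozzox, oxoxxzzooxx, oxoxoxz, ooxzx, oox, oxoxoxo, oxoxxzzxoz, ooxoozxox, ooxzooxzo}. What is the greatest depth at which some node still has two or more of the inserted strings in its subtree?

7

Look for the deepest trie node that still has at least two words in its subtree.
e.g. "oxoxxzzooxx" and "oxoxxzzxoz" share the prefix "oxoxxzz" of length 7; no pair shares a longer one.
Longest shared-prefix length: 7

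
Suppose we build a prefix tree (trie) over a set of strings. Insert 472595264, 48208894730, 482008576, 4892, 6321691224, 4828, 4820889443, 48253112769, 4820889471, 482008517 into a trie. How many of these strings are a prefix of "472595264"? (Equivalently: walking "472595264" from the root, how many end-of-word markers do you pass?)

Check each prefix of "472595264" against the stored set — each match is an end-marker on the path.
Prefixes of the query that are stored words: "472595264"
Count: 1

1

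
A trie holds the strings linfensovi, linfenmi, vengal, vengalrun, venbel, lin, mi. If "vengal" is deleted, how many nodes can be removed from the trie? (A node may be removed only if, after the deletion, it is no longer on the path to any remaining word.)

0

After clearing the end-marker at "vengal", prune upward until reaching a node still needed by another word.
Every node on "vengal" is still needed (e.g. by "vengalrun"), so nothing is freed.
Nodes removed: 0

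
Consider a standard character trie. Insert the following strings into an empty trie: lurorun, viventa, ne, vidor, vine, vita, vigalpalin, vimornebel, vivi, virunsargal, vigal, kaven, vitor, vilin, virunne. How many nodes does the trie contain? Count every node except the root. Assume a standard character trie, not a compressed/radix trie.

For each word, the new-node count is its length minus the longest prefix already in the trie:
  "lurorun" → 7 new (l, u, r, o, r, u, n)
  "viventa" → 7 new (v, i, v, e, n, t, a)
  "ne" → 2 new (n, e)
  "vidor" → prefix "vi" already present; 3 new (d, o, r)
  "vine" → prefix "vi" already present; 2 new (n, e)
  "vita" → prefix "vi" already present; 2 new (t, a)
  "vigalpalin" → prefix "vi" already present; 8 new (g, a, l, p, a, l, i, n)
  "vimornebel" → prefix "vi" already present; 8 new (m, o, r, n, e, b, e, l)
  "vivi" → prefix "viv" already present; 1 new (i)
  "virunsargal" → prefix "vi" already present; 9 new (r, u, n, s, a, r, g, a, l)
  "vigal" → prefix "vigal" already present; 0 new (none)
  "kaven" → 5 new (k, a, v, e, n)
  "vitor" → prefix "vit" already present; 2 new (o, r)
  "vilin" → prefix "vi" already present; 3 new (l, i, n)
  "virunne" → prefix "virun" already present; 2 new (n, e)
Total nodes = 7 + 7 + 2 + 3 + 2 + 2 + 8 + 8 + 1 + 9 + 0 + 5 + 2 + 3 + 2 = 61

61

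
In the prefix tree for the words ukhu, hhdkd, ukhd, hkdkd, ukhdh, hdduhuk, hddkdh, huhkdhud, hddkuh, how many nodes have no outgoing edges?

8

Leaves are exactly the stored words that no other stored word extends.
Those words: "hddkdh", "hddkuh", "hdduhuk", "hhdkd", "hkdkd", "huhkdhud", "ukhdh", "ukhu"
Leaf count: 8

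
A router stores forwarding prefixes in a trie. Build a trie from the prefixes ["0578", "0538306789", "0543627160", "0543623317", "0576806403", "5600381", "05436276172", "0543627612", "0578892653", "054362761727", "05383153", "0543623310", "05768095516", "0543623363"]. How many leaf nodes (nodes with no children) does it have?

Leaves are exactly the stored words that no other stored word extends.
Those words: "0538306789", "05383153", "0543623310", "0543623317", "0543623363", "0543627160", "0543627612", "054362761727", "0576806403", "05768095516", "0578892653", "5600381"
Leaf count: 12

12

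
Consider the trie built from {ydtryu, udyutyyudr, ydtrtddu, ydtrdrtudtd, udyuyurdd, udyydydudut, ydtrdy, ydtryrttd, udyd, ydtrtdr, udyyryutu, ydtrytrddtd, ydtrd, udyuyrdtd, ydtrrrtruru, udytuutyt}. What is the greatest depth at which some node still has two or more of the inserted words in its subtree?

Look for the deepest trie node that still has at least two words in its subtree.
e.g. "ydtrtddu" and "ydtrtdr" share the prefix "ydtrtd" of length 6; no pair shares a longer one.
Longest shared-prefix length: 6

6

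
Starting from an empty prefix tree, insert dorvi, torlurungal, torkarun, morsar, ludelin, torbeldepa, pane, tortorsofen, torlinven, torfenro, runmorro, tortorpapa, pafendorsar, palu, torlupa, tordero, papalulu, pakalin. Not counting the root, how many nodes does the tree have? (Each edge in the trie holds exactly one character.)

103

Count nodes per top-level branch (shared prefixes stored once):
  'd'-branch (dorvi): 5 nodes
  'l'-branch (ludelin): 7 nodes
  'm'-branch (morsar): 6 nodes
  'p'-branch (pafendorsar, pakalin, palu, pane, papalulu): 26 nodes
  'r'-branch (runmorro): 8 nodes
  't'-branch (torbeldepa, tordero, torfenro, torkarun, torlinven, torlupa, torlurungal, tortorpapa, tortorsofen): 51 nodes
Sum: 103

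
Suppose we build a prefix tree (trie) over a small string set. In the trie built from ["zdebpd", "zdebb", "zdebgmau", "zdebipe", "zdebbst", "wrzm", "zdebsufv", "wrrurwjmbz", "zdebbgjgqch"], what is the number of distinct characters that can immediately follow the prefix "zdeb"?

5

The children of the "zdeb" node are the distinct next characters among strings starting with "zdeb".
Distinct next characters after "zdeb": b, g, i, p, s.
That node has 5 child edges.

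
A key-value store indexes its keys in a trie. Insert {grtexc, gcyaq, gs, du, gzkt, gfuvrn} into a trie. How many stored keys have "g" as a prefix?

5

Traverse to the node for "g", then collect every word in that subtree.
Words under "g": gcyaq, gfuvrn, grtexc, gs, gzkt
Count: 5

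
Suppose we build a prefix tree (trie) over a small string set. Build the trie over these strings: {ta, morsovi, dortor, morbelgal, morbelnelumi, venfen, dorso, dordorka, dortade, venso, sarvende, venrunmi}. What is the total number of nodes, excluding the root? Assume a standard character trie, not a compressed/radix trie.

58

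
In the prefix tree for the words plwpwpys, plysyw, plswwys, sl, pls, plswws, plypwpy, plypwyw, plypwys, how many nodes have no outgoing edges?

Leaves are exactly the stored words that no other stored word extends.
Those words: "plswws", "plswwys", "plwpwpys", "plypwpy", "plypwys", "plypwyw", "plysyw", "sl"
Leaf count: 8

8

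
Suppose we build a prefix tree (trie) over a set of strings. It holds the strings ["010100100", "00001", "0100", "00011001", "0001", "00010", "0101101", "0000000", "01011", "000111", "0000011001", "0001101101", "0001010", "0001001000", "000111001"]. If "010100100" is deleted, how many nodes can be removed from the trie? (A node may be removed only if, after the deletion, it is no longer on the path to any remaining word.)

Walk "010100100" from the leaf back toward the root, removing each node that no remaining word uses.
The suffix "00100" (5 nodes) is used only by "010100100"; the node for "0101" still has the child "1", so pruning stops there.
Nodes removed: 5

5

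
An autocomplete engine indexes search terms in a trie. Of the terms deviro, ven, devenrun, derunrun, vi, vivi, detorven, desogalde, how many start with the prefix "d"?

5

Traverse to the node for "d", then collect every word in that subtree.
Matches: "derunrun", "desogalde", "detorven", "devenrun", "deviro"
Count: 5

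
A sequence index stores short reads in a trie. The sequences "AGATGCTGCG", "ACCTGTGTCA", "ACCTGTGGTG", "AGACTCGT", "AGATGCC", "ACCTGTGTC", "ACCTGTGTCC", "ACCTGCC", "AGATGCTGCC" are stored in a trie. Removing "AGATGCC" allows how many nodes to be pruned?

1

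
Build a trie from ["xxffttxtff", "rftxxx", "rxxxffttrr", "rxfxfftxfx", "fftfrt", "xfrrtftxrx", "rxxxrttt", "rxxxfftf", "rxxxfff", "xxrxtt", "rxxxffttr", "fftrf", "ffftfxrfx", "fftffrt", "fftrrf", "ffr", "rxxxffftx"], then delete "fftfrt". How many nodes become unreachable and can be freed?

2

A node on "fftfrt"'s path can go only if nothing else ends at it or branches off below it.
The suffix "rt" (2 nodes) is used only by "fftfrt"; the node for "fftf" still has the child "f", so pruning stops there.
Nodes removed: 2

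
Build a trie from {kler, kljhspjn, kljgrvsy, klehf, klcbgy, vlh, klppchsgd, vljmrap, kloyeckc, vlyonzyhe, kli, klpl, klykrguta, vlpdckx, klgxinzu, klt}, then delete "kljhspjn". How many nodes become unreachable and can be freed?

5

After clearing the end-marker at "kljhspjn", prune upward until reaching a node still needed by another word.
The suffix "hspjn" (5 nodes) is used only by "kljhspjn"; the node for "klj" still has the child "g", so pruning stops there.
Nodes removed: 5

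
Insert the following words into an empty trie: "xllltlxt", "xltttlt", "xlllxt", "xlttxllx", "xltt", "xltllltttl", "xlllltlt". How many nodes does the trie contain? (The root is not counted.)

30

Insert word by word; a character creates a node only if that edge doesn't already exist:
  "xllltlxt" → 8 new (x, l, l, l, t, l, x, t)
  "xltttlt" → prefix "xl" already present; 5 new (t, t, t, l, t)
  "xlllxt" → prefix "xlll" already present; 2 new (x, t)
  "xlttxllx" → prefix "xltt" already present; 4 new (x, l, l, x)
  "xltt" → prefix "xltt" already present; 0 new (none)
  "xltllltttl" → prefix "xlt" already present; 7 new (l, l, l, t, t, t, l)
  "xlllltlt" → prefix "xlll" already present; 4 new (l, t, l, t)
Total nodes = 8 + 5 + 2 + 4 + 0 + 7 + 4 = 30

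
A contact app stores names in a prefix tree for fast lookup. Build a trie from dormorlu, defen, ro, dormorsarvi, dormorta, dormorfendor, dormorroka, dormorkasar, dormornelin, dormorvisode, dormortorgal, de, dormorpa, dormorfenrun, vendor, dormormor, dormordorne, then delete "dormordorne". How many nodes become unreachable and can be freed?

Walk "dormordorne" from the leaf back toward the root, removing each node that no remaining word uses.
The suffix "dorne" (5 nodes) is used only by "dormordorne"; the node for "dormor" still has the child "l", so pruning stops there.
Nodes removed: 5

5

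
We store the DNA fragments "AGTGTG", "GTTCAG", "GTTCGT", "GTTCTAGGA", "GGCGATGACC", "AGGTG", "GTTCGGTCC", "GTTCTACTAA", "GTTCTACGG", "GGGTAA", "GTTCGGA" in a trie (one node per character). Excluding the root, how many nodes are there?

For each word, the new-node count is its length minus the longest prefix already in the trie:
  "AGTGTG" → 6 new (A, G, T, G, T, G)
  "GTTCAG" → 6 new (G, T, T, C, A, G)
  "GTTCGT" → prefix "GTTC" already present; 2 new (G, T)
  "GTTCTAGGA" → prefix "GTTC" already present; 5 new (T, A, G, G, A)
  "GGCGATGACC" → prefix "G" already present; 9 new (G, C, G, A, T, G, A, C, C)
  "AGGTG" → prefix "AG" already present; 3 new (G, T, G)
  "GTTCGGTCC" → prefix "GTTCG" already present; 4 new (G, T, C, C)
  "GTTCTACTAA" → prefix "GTTCTA" already present; 4 new (C, T, A, A)
  "GTTCTACGG" → prefix "GTTCTAC" already present; 2 new (G, G)
  "GGGTAA" → prefix "GG" already present; 4 new (G, T, A, A)
  "GTTCGGA" → prefix "GTTCGG" already present; 1 new (A)
Total nodes = 6 + 6 + 2 + 5 + 9 + 3 + 4 + 4 + 2 + 4 + 1 = 46

46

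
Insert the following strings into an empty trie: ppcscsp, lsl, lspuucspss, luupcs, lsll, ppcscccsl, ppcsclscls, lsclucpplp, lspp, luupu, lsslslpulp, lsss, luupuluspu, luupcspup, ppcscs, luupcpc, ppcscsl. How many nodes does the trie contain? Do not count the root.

63

For each word, the new-node count is its length minus the longest prefix already in the trie:
  "ppcscsp" → 7 new (p, p, c, s, c, s, p)
  "lsl" → 3 new (l, s, l)
  "lspuucspss" → prefix "ls" already present; 8 new (p, u, u, c, s, p, s, s)
  "luupcs" → prefix "l" already present; 5 new (u, u, p, c, s)
  "lsll" → prefix "lsl" already present; 1 new (l)
  "ppcscccsl" → prefix "ppcsc" already present; 4 new (c, c, s, l)
  "ppcsclscls" → prefix "ppcsc" already present; 5 new (l, s, c, l, s)
  "lsclucpplp" → prefix "ls" already present; 8 new (c, l, u, c, p, p, l, p)
  "lspp" → prefix "lsp" already present; 1 new (p)
  "luupu" → prefix "luup" already present; 1 new (u)
  "lsslslpulp" → prefix "ls" already present; 8 new (s, l, s, l, p, u, l, p)
  "lsss" → prefix "lss" already present; 1 new (s)
  "luupuluspu" → prefix "luupu" already present; 5 new (l, u, s, p, u)
  "luupcspup" → prefix "luupcs" already present; 3 new (p, u, p)
  "ppcscs" → prefix "ppcscs" already present; 0 new (none)
  "luupcpc" → prefix "luupc" already present; 2 new (p, c)
  "ppcscsl" → prefix "ppcscs" already present; 1 new (l)
Total nodes = 7 + 3 + 8 + 5 + 1 + 4 + 5 + 8 + 1 + 1 + 8 + 1 + 5 + 3 + 0 + 2 + 1 = 63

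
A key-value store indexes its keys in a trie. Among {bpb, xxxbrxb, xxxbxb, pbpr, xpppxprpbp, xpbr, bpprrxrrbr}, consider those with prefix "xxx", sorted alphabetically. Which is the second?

xxxbxb

Words with prefix "xxx", in lexicographic order: "xxxbrxb", "xxxbxb"
The 2nd is xxxbxb.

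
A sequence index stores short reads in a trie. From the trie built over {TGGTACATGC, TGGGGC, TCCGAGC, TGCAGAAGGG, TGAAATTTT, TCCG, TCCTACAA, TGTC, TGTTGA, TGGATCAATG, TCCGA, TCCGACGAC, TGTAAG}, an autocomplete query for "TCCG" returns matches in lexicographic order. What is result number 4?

TCCGAGC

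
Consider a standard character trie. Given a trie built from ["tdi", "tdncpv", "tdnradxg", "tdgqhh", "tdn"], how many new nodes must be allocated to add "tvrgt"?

Walking "tvrgt" from the root, the first 1 characters ("t") follow existing edges; "v" is the first miss.
Each of the 4 remaining characters creates one node.

4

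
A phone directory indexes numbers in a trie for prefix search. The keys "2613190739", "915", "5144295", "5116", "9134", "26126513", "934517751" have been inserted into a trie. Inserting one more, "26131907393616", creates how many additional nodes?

4

The longest prefix of "26131907393616" already in the trie is "2613190739" (length 10).
New nodes needed: |"26131907393616"| − 10 = 14 − 10 = 4.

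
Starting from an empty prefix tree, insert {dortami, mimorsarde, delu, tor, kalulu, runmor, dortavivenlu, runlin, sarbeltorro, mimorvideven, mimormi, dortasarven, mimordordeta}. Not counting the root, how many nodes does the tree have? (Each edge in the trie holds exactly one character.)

78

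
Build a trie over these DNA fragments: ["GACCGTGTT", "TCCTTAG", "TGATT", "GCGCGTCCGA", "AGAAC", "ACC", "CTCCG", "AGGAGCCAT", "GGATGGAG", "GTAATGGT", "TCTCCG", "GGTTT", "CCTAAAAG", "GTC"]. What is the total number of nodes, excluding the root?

77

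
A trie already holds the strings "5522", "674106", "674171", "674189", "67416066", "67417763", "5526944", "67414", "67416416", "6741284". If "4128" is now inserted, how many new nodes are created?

4

"4128" shares no prefix with any stored word, so all 4 characters open new nodes.
4 − 0 = 4 new nodes.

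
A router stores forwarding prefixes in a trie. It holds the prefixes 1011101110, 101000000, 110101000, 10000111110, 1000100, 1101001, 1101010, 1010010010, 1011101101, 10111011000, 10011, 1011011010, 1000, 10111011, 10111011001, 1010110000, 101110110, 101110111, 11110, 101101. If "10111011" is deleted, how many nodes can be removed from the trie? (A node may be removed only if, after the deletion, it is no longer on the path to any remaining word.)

0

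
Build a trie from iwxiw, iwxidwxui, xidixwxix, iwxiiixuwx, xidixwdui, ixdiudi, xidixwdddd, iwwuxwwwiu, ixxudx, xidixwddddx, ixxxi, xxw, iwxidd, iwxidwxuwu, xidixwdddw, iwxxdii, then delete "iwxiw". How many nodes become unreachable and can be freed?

Walk "iwxiw" from the leaf back toward the root, removing each node that no remaining word uses.
The suffix "w" (1 node) is used only by "iwxiw"; the node for "iwxi" still has the child "d", so pruning stops there.
Nodes removed: 1

1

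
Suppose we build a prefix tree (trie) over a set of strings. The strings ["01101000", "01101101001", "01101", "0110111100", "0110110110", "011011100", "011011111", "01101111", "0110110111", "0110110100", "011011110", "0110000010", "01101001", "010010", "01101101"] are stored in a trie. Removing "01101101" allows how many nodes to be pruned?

A node on "01101101"'s path can go only if nothing else ends at it or branches off below it.
Every node on "01101101" is still needed (e.g. by "01101101001"), so nothing is freed.
Nodes removed: 0

0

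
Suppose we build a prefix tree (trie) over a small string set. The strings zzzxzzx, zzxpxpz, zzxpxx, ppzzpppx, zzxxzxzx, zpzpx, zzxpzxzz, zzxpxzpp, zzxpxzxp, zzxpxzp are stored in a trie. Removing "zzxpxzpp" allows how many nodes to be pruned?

1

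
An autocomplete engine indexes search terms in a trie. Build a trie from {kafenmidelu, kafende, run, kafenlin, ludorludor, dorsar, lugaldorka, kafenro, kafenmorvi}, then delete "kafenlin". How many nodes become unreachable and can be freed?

Walk "kafenlin" from the leaf back toward the root, removing each node that no remaining word uses.
The suffix "lin" (3 nodes) is used only by "kafenlin"; the node for "kafen" still has the child "m", so pruning stops there.
Nodes removed: 3

3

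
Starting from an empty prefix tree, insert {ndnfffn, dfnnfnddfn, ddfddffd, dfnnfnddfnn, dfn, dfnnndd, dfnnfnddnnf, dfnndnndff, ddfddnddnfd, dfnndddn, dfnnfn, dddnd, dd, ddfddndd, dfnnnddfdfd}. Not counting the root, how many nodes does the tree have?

53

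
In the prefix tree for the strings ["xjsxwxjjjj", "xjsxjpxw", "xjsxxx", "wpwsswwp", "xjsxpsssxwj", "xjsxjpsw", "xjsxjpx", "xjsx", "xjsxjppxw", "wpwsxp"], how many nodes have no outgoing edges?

Leaves are exactly the stored words that no other stored word extends.
Those words: "wpwsswwp", "wpwsxp", "xjsxjppxw", "xjsxjpsw", "xjsxjpxw", "xjsxpsssxwj", "xjsxwxjjjj", "xjsxxx"
Leaf count: 8

8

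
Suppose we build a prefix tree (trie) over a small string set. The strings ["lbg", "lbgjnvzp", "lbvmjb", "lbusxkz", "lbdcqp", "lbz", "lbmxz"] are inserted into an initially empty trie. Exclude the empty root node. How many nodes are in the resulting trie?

25

Insert word by word; a character creates a node only if that edge doesn't already exist:
  "lbg" → 3 new (l, b, g)
  "lbgjnvzp" → prefix "lbg" already present; 5 new (j, n, v, z, p)
  "lbvmjb" → prefix "lb" already present; 4 new (v, m, j, b)
  "lbusxkz" → prefix "lb" already present; 5 new (u, s, x, k, z)
  "lbdcqp" → prefix "lb" already present; 4 new (d, c, q, p)
  "lbz" → prefix "lb" already present; 1 new (z)
  "lbmxz" → prefix "lb" already present; 3 new (m, x, z)
Total nodes = 3 + 5 + 4 + 5 + 4 + 1 + 3 = 25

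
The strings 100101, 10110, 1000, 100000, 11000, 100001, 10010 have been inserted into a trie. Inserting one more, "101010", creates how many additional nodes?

3

Walking "101010" from the root, the first 3 characters ("101") follow existing edges; "0" is the first miss.
New nodes needed: |"101010"| − 3 = 6 − 3 = 3.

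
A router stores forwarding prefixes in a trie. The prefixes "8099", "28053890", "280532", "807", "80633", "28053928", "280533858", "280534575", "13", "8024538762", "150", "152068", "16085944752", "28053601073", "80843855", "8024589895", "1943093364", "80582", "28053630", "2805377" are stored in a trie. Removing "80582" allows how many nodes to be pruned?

3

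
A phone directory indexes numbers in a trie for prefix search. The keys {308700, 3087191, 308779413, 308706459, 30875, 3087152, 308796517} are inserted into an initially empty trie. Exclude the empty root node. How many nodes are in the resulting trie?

For each word, the new-node count is its length minus the longest prefix already in the trie:
  "308700" → 6 new (3, 0, 8, 7, 0, 0)
  "3087191" → prefix "3087" already present; 3 new (1, 9, 1)
  "308779413" → prefix "3087" already present; 5 new (7, 9, 4, 1, 3)
  "308706459" → prefix "30870" already present; 4 new (6, 4, 5, 9)
  "30875" → prefix "3087" already present; 1 new (5)
  "3087152" → prefix "30871" already present; 2 new (5, 2)
  "308796517" → prefix "3087" already present; 5 new (9, 6, 5, 1, 7)
Total nodes = 6 + 3 + 5 + 4 + 1 + 2 + 5 = 26

26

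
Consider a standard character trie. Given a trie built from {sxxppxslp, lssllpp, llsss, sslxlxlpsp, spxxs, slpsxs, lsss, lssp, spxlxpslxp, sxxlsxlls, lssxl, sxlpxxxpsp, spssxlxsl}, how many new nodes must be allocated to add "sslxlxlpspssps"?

4

Walking "sslxlxlpspssps" from the root, the first 10 characters ("sslxlxlpsp") follow existing edges; "s" is the first miss.
Each of the 4 remaining characters creates one node.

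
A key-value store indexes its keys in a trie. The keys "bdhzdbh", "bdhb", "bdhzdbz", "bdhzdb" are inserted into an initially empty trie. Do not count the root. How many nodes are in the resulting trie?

9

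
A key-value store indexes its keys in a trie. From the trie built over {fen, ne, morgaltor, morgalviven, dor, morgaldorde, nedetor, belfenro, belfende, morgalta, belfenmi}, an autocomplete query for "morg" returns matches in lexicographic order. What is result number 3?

DFS of the "morg" subtree visits, in order: "morgaldorde", "morgalta", "morgaltor", "morgalviven"
The 3rd is morgaltor.

morgaltor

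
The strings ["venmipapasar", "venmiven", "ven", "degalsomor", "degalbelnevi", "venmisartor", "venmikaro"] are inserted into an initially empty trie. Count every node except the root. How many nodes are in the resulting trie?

Count nodes per top-level branch (shared prefixes stored once):
  'd'-branch (degalbelnevi, degalsomor): 17 nodes
  'v'-branch (ven, venmikaro, venmipapasar, venmisartor, venmiven): 25 nodes
Sum: 42

42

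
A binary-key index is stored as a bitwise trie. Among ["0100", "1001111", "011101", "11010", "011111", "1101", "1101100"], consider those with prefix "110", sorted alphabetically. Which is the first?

DFS of the "110" subtree visits, in order: "1101", "11010", "1101100"
Position 1: 1101

1101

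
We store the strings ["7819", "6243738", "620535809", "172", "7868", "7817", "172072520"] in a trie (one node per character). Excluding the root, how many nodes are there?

Trie structure (* marks end of a word):
(root)
├─ 1
│  └─ 7
│     └─ 2 *
│        └─ 0
│           └─ 7
│              └─ 2
│                 └─ 5
│                    └─ 2
│                       └─ 0 *
├─ 6
│  └─ 2
│     ├─ 0
│     │  └─ 5
│     │     └─ 3
│     │        └─ 5
│     │           └─ 8
│     │              └─ 0
│     │                 └─ 9 *
│     └─ 4
│        └─ 3
│           └─ 7
│              └─ 3
│                 └─ 8 *
└─ 7
   └─ 8
      ├─ 1
      │  ├─ 7 *
      │  └─ 9 *
      └─ 6
         └─ 8 *
Counting every labelled node above: 30.

30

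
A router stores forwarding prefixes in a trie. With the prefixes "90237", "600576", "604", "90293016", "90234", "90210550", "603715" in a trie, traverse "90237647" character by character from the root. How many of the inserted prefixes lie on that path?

1

Check each prefix of "90237647" against the stored set — each match is an end-marker on the path.
Prefixes of the query that are stored words: "90237"
Count: 1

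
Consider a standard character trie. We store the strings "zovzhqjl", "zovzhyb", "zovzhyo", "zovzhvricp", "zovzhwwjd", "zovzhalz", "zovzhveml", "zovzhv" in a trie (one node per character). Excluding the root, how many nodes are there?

For each word, the new-node count is its length minus the longest prefix already in the trie:
  "zovzhqjl" → 8 new (z, o, v, z, h, q, j, l)
  "zovzhyb" → prefix "zovzh" already present; 2 new (y, b)
  "zovzhyo" → prefix "zovzhy" already present; 1 new (o)
  "zovzhvricp" → prefix "zovzh" already present; 5 new (v, r, i, c, p)
  "zovzhwwjd" → prefix "zovzh" already present; 4 new (w, w, j, d)
  "zovzhalz" → prefix "zovzh" already present; 3 new (a, l, z)
  "zovzhveml" → prefix "zovzhv" already present; 3 new (e, m, l)
  "zovzhv" → prefix "zovzhv" already present; 0 new (none)
Total nodes = 8 + 2 + 1 + 5 + 4 + 3 + 3 + 0 = 26

26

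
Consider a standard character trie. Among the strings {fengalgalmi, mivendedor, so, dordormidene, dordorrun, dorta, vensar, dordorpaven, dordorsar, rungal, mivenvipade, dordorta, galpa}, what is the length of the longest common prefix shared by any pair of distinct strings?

6

The deepest shared node is where two words last agree before diverging.
e.g. "dordormidene" and "dordorpaven" share the prefix "dordor" of length 6; no pair shares a longer one.
Longest shared-prefix length: 6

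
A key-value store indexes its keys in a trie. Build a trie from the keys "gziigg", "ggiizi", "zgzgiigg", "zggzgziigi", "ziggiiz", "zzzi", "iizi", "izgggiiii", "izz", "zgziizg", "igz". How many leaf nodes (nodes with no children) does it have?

Leaves are exactly the stored words that no other stored word extends.
Those words: "ggiizi", "gziigg", "igz", "iizi", "izgggiiii", "izz", "zggzgziigi", "zgzgiigg", "zgziizg", "ziggiiz", "zzzi"
Leaf count: 11

11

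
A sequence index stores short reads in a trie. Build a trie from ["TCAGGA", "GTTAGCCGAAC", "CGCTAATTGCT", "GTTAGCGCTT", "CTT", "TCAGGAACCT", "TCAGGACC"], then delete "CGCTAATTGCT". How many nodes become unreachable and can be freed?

A node on "CGCTAATTGCT"'s path can go only if nothing else ends at it or branches off below it.
The suffix "GCTAATTGCT" (10 nodes) is used only by "CGCTAATTGCT"; the node for "C" still has the child "T", so pruning stops there.
Nodes removed: 10

10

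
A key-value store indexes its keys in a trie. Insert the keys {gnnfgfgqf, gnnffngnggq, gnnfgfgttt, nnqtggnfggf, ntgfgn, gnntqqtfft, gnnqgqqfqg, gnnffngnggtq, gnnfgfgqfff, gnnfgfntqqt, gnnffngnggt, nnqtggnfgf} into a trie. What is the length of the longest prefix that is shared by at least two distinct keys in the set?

Look for the deepest trie node that still has at least two words in its subtree.
"gnnffngnggt" and "gnnffngnggtq" agree on "gnnffngnggt" (11 characters) before diverging; nothing deeper is shared.
Longest shared-prefix length: 11

11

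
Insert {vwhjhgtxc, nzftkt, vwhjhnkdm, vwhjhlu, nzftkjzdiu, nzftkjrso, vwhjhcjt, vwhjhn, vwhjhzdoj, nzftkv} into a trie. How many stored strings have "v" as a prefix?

Walk to "v"; the words in its subtree are exactly those with that prefix.
Matches: "vwhjhcjt", "vwhjhgtxc", "vwhjhlu", "vwhjhn", "vwhjhnkdm", "vwhjhzdoj"
Count: 6

6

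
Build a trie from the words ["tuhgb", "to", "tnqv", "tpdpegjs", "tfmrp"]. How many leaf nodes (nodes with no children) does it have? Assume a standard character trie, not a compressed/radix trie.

5

Leaves are exactly the stored words that no other stored word extends.
Those words: "tfmrp", "tnqv", "to", "tpdpegjs", "tuhgb"
Leaf count: 5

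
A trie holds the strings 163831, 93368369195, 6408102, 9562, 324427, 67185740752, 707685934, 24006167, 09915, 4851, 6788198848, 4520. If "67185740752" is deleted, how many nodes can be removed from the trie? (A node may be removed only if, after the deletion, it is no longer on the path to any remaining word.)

After clearing the end-marker at "67185740752", prune upward until reaching a node still needed by another word.
The suffix "185740752" (9 nodes) is used only by "67185740752"; the node for "67" still has the child "8", so pruning stops there.
Nodes removed: 9

9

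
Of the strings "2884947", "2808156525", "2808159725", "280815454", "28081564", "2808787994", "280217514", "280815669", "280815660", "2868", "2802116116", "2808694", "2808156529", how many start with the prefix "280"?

11

Walk to "280"; the words in its subtree are exactly those with that prefix.
Matches: "2802116116", "280217514", "280815454", "28081564", "2808156525", "2808156529", "280815660", "280815669", "2808159725", "2808694", "2808787994"
Count: 11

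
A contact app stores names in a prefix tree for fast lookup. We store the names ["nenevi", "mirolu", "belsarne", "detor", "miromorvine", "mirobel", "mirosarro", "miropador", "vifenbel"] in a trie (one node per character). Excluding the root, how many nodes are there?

Trace insertions, counting only characters that open a new branch:
  "nenevi" → 6 new (n, e, n, e, v, i)
  "mirolu" → 6 new (m, i, r, o, l, u)
  "belsarne" → 8 new (b, e, l, s, a, r, n, e)
  "detor" → 5 new (d, e, t, o, r)
  "miromorvine" → prefix "miro" already present; 7 new (m, o, r, v, i, n, e)
  "mirobel" → prefix "miro" already present; 3 new (b, e, l)
  "mirosarro" → prefix "miro" already present; 5 new (s, a, r, r, o)
  "miropador" → prefix "miro" already present; 5 new (p, a, d, o, r)
  "vifenbel" → 8 new (v, i, f, e, n, b, e, l)
Total nodes = 6 + 6 + 8 + 5 + 7 + 3 + 5 + 5 + 8 = 53

53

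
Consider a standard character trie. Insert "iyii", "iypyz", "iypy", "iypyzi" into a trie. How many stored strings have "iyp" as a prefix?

Walk to "iyp"; the words in its subtree are exactly those with that prefix.
Words under "iyp": iypy, iypyz, iypyzi
Count: 3

3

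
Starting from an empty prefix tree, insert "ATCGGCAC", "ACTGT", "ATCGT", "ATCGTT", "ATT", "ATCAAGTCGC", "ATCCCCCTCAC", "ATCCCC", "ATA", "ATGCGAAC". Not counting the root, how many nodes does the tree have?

Trace insertions, counting only characters that open a new branch:
  "ATCGGCAC" → 8 new (A, T, C, G, G, C, A, C)
  "ACTGT" → prefix "A" already present; 4 new (C, T, G, T)
  "ATCGT" → prefix "ATCG" already present; 1 new (T)
  "ATCGTT" → prefix "ATCGT" already present; 1 new (T)
  "ATT" → prefix "AT" already present; 1 new (T)
  "ATCAAGTCGC" → prefix "ATC" already present; 7 new (A, A, G, T, C, G, C)
  "ATCCCCCTCAC" → prefix "ATC" already present; 8 new (C, C, C, C, T, C, A, C)
  "ATCCCC" → prefix "ATCCCC" already present; 0 new (none)
  "ATA" → prefix "AT" already present; 1 new (A)
  "ATGCGAAC" → prefix "AT" already present; 6 new (G, C, G, A, A, C)
Total nodes = 8 + 4 + 1 + 1 + 1 + 7 + 8 + 0 + 1 + 6 = 37

37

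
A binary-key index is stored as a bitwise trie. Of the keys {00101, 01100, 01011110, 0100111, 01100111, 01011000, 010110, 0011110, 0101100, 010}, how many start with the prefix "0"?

Walk to "0"; the words in its subtree are exactly those with that prefix.
Words under "0": 00101, 0011110, 010, 0100111, 010110, 0101100, 01011000, 01011110, 01100, 01100111
Count: 10

10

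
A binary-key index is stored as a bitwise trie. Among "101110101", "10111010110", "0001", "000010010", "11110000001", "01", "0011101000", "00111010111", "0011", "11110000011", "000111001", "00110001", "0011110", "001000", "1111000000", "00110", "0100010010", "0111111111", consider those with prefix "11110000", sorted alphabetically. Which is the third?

11110000011

Words with prefix "11110000", in lexicographic order: "1111000000", "11110000001", "11110000011"
Position 3: 11110000011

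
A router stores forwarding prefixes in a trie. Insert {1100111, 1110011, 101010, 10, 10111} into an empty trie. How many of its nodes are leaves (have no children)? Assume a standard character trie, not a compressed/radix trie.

A leaf is a node with no children — equivalently, the end of a word that is not a proper prefix of any other stored word.
Those words: "101010", "10111", "1100111", "1110011"
Leaf count: 4

4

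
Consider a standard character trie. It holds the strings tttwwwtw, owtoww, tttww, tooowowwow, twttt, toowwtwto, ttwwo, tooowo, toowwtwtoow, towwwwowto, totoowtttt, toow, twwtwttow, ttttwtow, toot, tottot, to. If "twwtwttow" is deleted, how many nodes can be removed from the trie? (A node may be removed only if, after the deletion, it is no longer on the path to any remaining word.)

A node on "twwtwttow"'s path can go only if nothing else ends at it or branches off below it.
The suffix "wtwttow" (7 nodes) is used only by "twwtwttow"; the node for "tw" still has the child "t", so pruning stops there.
Nodes removed: 7

7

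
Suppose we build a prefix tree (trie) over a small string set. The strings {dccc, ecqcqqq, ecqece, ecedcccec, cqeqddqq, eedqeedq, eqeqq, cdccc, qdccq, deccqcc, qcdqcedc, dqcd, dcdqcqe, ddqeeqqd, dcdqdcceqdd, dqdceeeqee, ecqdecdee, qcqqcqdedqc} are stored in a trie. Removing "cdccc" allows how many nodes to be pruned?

A node on "cdccc"'s path can go only if nothing else ends at it or branches off below it.
The suffix "dccc" (4 nodes) is used only by "cdccc"; the node for "c" still has the child "q", so pruning stops there.
Nodes removed: 4

4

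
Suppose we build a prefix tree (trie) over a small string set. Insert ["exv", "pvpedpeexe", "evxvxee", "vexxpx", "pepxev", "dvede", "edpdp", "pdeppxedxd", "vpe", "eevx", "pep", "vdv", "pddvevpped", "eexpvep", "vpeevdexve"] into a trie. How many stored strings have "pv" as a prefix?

Traverse to the node for "pv", then collect every word in that subtree.
Matches: "pvpedpeexe"
Count: 1

1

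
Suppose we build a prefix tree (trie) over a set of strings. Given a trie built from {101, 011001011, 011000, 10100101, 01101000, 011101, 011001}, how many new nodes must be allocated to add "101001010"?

1

The longest prefix of "101001010" already in the trie is "10100101" (length 8).
New nodes needed: |"101001010"| − 8 = 9 − 8 = 1.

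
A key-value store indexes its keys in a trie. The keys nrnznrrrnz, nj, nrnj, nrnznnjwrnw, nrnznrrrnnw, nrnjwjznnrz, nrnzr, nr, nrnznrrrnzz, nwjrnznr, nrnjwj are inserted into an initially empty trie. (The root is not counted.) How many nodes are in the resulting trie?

36

For each word, the new-node count is its length minus the longest prefix already in the trie:
  "nrnznrrrnz" → 10 new (n, r, n, z, n, r, r, r, n, z)
  "nj" → prefix "n" already present; 1 new (j)
  "nrnj" → prefix "nrn" already present; 1 new (j)
  "nrnznnjwrnw" → prefix "nrnzn" already present; 6 new (n, j, w, r, n, w)
  "nrnznrrrnnw" → prefix "nrnznrrrn" already present; 2 new (n, w)
  "nrnjwjznnrz" → prefix "nrnj" already present; 7 new (w, j, z, n, n, r, z)
  "nrnzr" → prefix "nrnz" already present; 1 new (r)
  "nr" → prefix "nr" already present; 0 new (none)
  "nrnznrrrnzz" → prefix "nrnznrrrnz" already present; 1 new (z)
  "nwjrnznr" → prefix "n" already present; 7 new (w, j, r, n, z, n, r)
  "nrnjwj" → prefix "nrnjwj" already present; 0 new (none)
Total nodes = 10 + 1 + 1 + 6 + 2 + 7 + 1 + 0 + 1 + 7 + 0 = 36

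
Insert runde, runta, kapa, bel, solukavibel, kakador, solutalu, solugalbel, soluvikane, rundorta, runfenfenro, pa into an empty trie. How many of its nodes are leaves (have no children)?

12

A leaf is a node with no children — equivalently, the end of a word that is not a proper prefix of any other stored word.
Those words: "bel", "kakador", "kapa", "pa", "runde", "rundorta", "runfenfenro", "runta", "solugalbel", "solukavibel", "solutalu", "soluvikane"
Leaf count: 12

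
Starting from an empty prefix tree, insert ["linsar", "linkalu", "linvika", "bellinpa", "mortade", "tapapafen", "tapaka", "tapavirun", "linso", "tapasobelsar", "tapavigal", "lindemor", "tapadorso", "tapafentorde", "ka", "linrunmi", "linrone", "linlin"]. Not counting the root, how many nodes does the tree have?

Count nodes per top-level branch (shared prefixes stored once):
  'b'-branch (bellinpa): 8 nodes
  'k'-branch (ka): 2 nodes
  'l'-branch (lindemor, linkalu, linlin, linrone, linrunmi, linsar, linso, linvika): 31 nodes
  'm'-branch (mortade): 7 nodes
  't'-branch (tapadorso, tapafentorde, tapaka, tapapafen, tapasobelsar, tapavigal, tapavirun): 40 nodes
Sum: 88

88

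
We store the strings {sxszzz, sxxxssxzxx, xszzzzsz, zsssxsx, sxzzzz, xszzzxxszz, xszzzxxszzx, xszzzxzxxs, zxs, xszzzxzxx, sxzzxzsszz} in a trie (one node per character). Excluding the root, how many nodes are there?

Count nodes per top-level branch (shared prefixes stored once):
  's'-branch (sxszzz, sxxxssxzxx, sxzzxzsszz, sxzzzz): 24 nodes
  'x'-branch (xszzzxxszz, xszzzxxszzx, xszzzxzxx, xszzzxzxxs, xszzzzsz): 18 nodes
  'z'-branch (zsssxsx, zxs): 9 nodes
Sum: 51

51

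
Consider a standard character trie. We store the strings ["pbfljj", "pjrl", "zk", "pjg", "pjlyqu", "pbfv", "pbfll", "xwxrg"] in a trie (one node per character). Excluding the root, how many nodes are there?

23

Trie structure (* marks end of a word):
(root)
├─ p
│  ├─ b
│  │  └─ f
│  │     ├─ l
│  │     │  ├─ j
│  │     │  │  └─ j *
│  │     │  └─ l *
│  │     └─ v *
│  └─ j
│     ├─ g *
│     ├─ l
│     │  └─ y
│     │     └─ q
│     │        └─ u *
│     └─ r
│        └─ l *
├─ x
│  └─ w
│     └─ x
│        └─ r
│           └─ g *
└─ z
   └─ k *
Counting every labelled node above: 23.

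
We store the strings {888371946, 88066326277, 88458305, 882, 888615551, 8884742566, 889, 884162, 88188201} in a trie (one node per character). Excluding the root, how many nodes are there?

Insert word by word; a character creates a node only if that edge doesn't already exist:
  "888371946" → 9 new (8, 8, 8, 3, 7, 1, 9, 4, 6)
  "88066326277" → prefix "88" already present; 9 new (0, 6, 6, 3, 2, 6, 2, 7, 7)
  "88458305" → prefix "88" already present; 6 new (4, 5, 8, 3, 0, 5)
  "882" → prefix "88" already present; 1 new (2)
  "888615551" → prefix "888" already present; 6 new (6, 1, 5, 5, 5, 1)
  "8884742566" → prefix "888" already present; 7 new (4, 7, 4, 2, 5, 6, 6)
  "889" → prefix "88" already present; 1 new (9)
  "884162" → prefix "884" already present; 3 new (1, 6, 2)
  "88188201" → prefix "88" already present; 6 new (1, 8, 8, 2, 0, 1)
Total nodes = 9 + 9 + 6 + 1 + 6 + 7 + 1 + 3 + 6 = 48

48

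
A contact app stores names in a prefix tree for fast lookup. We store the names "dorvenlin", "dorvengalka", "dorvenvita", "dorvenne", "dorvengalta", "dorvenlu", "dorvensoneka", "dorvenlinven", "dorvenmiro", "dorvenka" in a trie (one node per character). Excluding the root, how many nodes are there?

38

For each word, the new-node count is its length minus the longest prefix already in the trie:
  "dorvenlin" → 9 new (d, o, r, v, e, n, l, i, n)
  "dorvengalka" → prefix "dorven" already present; 5 new (g, a, l, k, a)
  "dorvenvita" → prefix "dorven" already present; 4 new (v, i, t, a)
  "dorvenne" → prefix "dorven" already present; 2 new (n, e)
  "dorvengalta" → prefix "dorvengal" already present; 2 new (t, a)
  "dorvenlu" → prefix "dorvenl" already present; 1 new (u)
  "dorvensoneka" → prefix "dorven" already present; 6 new (s, o, n, e, k, a)
  "dorvenlinven" → prefix "dorvenlin" already present; 3 new (v, e, n)
  "dorvenmiro" → prefix "dorven" already present; 4 new (m, i, r, o)
  "dorvenka" → prefix "dorven" already present; 2 new (k, a)
Total nodes = 9 + 5 + 4 + 2 + 2 + 1 + 6 + 3 + 4 + 2 = 38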